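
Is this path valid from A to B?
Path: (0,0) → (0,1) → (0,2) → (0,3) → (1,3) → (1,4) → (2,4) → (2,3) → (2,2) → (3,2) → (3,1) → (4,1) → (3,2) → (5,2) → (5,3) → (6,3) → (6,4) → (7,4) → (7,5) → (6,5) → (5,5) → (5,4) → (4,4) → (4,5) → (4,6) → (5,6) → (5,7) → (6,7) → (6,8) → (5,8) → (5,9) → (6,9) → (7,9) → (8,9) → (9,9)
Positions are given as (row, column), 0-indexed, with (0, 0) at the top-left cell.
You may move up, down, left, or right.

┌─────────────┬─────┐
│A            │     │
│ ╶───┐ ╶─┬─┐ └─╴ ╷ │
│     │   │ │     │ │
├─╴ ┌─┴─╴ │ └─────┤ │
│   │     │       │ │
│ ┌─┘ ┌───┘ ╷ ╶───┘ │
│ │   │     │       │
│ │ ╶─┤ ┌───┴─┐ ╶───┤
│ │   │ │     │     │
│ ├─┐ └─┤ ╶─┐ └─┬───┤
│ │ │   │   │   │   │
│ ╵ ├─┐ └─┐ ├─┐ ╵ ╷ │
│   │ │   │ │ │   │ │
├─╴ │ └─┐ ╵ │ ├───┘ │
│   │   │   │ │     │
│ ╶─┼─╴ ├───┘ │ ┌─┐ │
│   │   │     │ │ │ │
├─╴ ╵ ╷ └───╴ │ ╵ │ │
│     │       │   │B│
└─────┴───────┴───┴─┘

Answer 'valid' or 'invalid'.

Checking path validity:
Result: Invalid move at step 12: cannot move from (4, 1) to (3, 2).

invalid

Correct solution:

┌─────────────┬─────┐
│A → → ↓      │     │
│ ╶───┐ ╶─┬─┐ └─╴ ╷ │
│     │↳ ↓│ │     │ │
├─╴ ┌─┴─╴ │ └─────┤ │
│   │↓ ← ↲│       │ │
│ ┌─┘ ┌───┘ ╷ ╶───┘ │
│ │↓ ↲│     │       │
│ │ ╶─┤ ┌───┴─┐ ╶───┤
│ │↳ ↓│ │↱ → ↓│     │
│ ├─┐ └─┤ ╶─┐ └─┬───┤
│ │ │↳ ↓│↑ ↰│↳ ↓│↱ ↓│
│ ╵ ├─┐ └─┐ ├─┐ ╵ ╷ │
│   │ │↳ ↓│↑│ │↳ ↑│↓│
├─╴ │ └─┐ ╵ │ ├───┘ │
│   │   │↳ ↑│ │    ↓│
│ ╶─┼─╴ ├───┘ │ ┌─┐ │
│   │   │     │ │ │↓│
├─╴ ╵ ╷ └───╴ │ ╵ │ │
│     │       │   │B│
└─────┴───────┴───┴─┘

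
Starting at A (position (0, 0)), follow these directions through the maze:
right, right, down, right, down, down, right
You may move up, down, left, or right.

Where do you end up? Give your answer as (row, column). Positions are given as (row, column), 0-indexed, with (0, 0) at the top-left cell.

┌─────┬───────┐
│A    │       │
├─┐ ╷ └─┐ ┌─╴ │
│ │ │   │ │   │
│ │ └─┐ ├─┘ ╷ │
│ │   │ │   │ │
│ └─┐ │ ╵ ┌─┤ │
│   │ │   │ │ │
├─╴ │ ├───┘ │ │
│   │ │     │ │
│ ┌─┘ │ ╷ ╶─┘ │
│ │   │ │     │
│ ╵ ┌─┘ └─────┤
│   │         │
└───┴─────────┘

Following directions step by step:
Start: (0, 0)
  right: (0, 0) → (0, 1)
  right: (0, 1) → (0, 2)
  down: (0, 2) → (1, 2)
  right: (1, 2) → (1, 3)
  down: (1, 3) → (2, 3)
  down: (2, 3) → (3, 3)
  right: (3, 3) → (3, 4)
Final position: (3, 4)

Path taken:

┌─────┬───────┐
│A → ↓│       │
├─┐ ╷ └─┐ ┌─╴ │
│ │ │↳ ↓│ │   │
│ │ └─┐ ├─┘ ╷ │
│ │   │↓│   │ │
│ └─┐ │ ╵ ┌─┤ │
│   │ │↳ B│ │ │
├─╴ │ ├───┘ │ │
│   │ │     │ │
│ ┌─┘ │ ╷ ╶─┘ │
│ │   │ │     │
│ ╵ ┌─┘ └─────┤
│   │         │
└───┴─────────┘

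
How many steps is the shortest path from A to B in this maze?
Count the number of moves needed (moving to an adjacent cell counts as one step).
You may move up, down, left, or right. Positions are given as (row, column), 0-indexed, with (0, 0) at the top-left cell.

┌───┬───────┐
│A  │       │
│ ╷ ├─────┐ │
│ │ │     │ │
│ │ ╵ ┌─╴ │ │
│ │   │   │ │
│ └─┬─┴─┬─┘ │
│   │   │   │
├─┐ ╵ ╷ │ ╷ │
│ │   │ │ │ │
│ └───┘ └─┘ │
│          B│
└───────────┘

Using BFS to find shortest path:
Start: (0, 0), End: (5, 5)
Path found:
(0,0) → (1,0) → (2,0) → (3,0) → (3,1) → (4,1) → (4,2) → (3,2) → (3,3) → (4,3) → (5,3) → (5,4) → (5,5)
Number of steps: 12

Solution:

┌───┬───────┐
│A  │       │
│ ╷ ├─────┐ │
│↓│ │     │ │
│ │ ╵ ┌─╴ │ │
│↓│   │   │ │
│ └─┬─┴─┬─┘ │
│↳ ↓│↱ ↓│   │
├─┐ ╵ ╷ │ ╷ │
│ │↳ ↑│↓│ │ │
│ └───┘ └─┘ │
│      ↳ → B│
└───────────┘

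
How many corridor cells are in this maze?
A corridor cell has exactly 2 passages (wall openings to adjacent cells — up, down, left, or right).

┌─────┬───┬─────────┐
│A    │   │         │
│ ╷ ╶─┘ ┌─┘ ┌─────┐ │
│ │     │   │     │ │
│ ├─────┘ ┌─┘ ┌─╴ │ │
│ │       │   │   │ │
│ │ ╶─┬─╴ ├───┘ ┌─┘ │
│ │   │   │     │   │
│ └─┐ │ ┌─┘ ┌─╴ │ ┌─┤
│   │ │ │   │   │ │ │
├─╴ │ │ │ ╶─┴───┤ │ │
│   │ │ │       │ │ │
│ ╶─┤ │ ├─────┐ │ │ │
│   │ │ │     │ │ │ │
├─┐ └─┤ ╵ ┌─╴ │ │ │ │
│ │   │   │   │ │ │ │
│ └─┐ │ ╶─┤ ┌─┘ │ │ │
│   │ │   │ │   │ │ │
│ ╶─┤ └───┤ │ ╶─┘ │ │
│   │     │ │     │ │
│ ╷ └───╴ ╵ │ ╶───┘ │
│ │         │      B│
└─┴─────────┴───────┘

Counting cells with exactly 2 passages:
Total corridor cells: 92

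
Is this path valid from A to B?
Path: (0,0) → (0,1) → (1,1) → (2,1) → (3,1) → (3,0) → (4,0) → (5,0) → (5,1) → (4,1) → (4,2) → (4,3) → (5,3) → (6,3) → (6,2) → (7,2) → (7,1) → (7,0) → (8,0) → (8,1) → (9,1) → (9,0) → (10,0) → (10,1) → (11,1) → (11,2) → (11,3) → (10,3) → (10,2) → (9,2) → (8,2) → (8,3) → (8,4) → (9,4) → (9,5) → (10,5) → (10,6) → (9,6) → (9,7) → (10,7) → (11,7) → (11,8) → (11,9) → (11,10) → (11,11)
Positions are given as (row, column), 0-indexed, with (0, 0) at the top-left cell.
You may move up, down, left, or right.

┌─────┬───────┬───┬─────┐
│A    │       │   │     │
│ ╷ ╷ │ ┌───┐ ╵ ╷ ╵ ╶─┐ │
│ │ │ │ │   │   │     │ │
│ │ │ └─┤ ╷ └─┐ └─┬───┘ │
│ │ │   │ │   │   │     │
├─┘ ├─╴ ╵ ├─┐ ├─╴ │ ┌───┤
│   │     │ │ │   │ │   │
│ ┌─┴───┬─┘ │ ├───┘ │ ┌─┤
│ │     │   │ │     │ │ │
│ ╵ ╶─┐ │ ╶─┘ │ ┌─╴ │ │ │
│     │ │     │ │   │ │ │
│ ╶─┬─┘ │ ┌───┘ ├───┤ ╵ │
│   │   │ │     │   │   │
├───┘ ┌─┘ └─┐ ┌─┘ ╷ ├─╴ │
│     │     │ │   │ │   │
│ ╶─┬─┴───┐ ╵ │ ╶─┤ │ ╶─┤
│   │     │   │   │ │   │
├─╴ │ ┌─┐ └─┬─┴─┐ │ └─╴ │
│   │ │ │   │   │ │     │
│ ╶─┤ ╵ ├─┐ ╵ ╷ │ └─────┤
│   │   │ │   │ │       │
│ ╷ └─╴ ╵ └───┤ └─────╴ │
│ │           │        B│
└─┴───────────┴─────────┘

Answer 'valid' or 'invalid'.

Checking path validity:
Result: All consecutive moves are passable.

valid

Correct solution:

┌─────┬───────┬───┬─────┐
│A ↓  │       │   │     │
│ ╷ ╷ │ ┌───┐ ╵ ╷ ╵ ╶─┐ │
│ │↓│ │ │   │   │     │ │
│ │ │ └─┤ ╷ └─┐ └─┬───┘ │
│ │↓│   │ │   │   │     │
├─┘ ├─╴ ╵ ├─┐ ├─╴ │ ┌───┤
│↓ ↲│     │ │ │   │ │   │
│ ┌─┴───┬─┘ │ ├───┘ │ ┌─┤
│↓│↱ → ↓│   │ │     │ │ │
│ ╵ ╶─┐ │ ╶─┘ │ ┌─╴ │ │ │
│↳ ↑  │↓│     │ │   │ │ │
│ ╶─┬─┘ │ ┌───┘ ├───┤ ╵ │
│   │↓ ↲│ │     │   │   │
├───┘ ┌─┘ └─┐ ┌─┘ ╷ ├─╴ │
│↓ ← ↲│     │ │   │ │   │
│ ╶─┬─┴───┐ ╵ │ ╶─┤ │ ╶─┤
│↳ ↓│↱ → ↓│   │   │ │   │
├─╴ │ ┌─┐ └─┬─┴─┐ │ └─╴ │
│↓ ↲│↑│ │↳ ↓│↱ ↓│ │     │
│ ╶─┤ ╵ ├─┐ ╵ ╷ │ └─────┤
│↳ ↓│↑ ↰│ │↳ ↑│↓│       │
│ ╷ └─╴ ╵ └───┤ └─────╴ │
│ │↳ → ↑      │↳ → → → B│
└─┴───────────┴─────────┘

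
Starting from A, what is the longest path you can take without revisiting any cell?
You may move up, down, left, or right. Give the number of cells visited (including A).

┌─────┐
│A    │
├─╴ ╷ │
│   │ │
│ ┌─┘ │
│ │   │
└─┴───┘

Finding longest simple path using DFS:
Start: (0, 0)
Longest path visits 6 cells
Path: A → right → right → down → down → left

Solution:

┌─────┐
│A → ↓│
├─╴ ╷ │
│   │↓│
│ ┌─┘ │
│ │B ↲│
└─┴───┘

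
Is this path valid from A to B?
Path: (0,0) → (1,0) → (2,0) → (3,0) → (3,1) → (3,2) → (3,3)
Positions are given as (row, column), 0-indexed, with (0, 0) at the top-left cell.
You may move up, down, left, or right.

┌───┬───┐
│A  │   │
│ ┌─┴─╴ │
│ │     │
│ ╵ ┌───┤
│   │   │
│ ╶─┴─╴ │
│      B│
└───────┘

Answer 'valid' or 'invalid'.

Checking path validity:
Result: All consecutive moves are passable.

valid

Correct solution:

┌───┬───┐
│A  │   │
│ ┌─┴─╴ │
│↓│     │
│ ╵ ┌───┤
│↓  │   │
│ ╶─┴─╴ │
│↳ → → B│
└───────┘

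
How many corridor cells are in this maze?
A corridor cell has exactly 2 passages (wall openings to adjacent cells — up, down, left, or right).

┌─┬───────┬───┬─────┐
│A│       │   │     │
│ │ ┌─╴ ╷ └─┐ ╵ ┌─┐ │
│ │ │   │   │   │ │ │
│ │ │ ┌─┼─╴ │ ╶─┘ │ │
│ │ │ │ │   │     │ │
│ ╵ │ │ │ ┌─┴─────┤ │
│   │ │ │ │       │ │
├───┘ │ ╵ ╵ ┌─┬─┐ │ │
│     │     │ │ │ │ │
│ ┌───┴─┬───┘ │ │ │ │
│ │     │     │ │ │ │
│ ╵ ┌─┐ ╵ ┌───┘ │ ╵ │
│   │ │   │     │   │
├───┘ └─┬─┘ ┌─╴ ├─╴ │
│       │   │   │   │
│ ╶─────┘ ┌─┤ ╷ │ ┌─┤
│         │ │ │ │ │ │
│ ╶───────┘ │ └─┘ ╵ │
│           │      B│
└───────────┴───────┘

Counting cells with exactly 2 passages:
Total corridor cells: 80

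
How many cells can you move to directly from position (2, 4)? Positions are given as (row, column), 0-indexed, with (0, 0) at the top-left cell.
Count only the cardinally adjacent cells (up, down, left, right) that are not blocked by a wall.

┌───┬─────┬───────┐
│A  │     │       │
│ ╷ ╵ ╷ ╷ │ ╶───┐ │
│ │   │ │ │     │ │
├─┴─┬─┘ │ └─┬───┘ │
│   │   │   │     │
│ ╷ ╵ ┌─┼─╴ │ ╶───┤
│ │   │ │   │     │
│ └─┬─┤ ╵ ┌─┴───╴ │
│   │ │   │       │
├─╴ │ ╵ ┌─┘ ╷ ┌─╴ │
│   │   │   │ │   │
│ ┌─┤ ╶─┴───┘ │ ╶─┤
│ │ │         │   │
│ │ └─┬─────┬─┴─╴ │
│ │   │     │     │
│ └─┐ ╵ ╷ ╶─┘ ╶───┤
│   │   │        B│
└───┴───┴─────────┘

Checking passable neighbors of (2, 4):
Neighbors: (1, 4), (2, 5)
Count: 2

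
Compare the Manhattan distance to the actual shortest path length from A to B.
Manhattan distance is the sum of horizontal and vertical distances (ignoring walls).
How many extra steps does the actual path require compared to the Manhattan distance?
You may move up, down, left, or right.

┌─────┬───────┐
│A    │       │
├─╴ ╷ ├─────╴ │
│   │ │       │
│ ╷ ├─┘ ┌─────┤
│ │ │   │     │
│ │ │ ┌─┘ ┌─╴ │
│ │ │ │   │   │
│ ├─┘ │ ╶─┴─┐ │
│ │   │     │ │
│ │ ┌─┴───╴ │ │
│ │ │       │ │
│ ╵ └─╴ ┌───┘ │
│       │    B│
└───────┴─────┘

Manhattan distance: |6 - 0| + |6 - 0| = 12
Actual path length: 26
Extra steps: 26 - 12 = 14

Solution:

┌─────┬───────┐
│A ↓  │       │
├─╴ ╷ ├─────╴ │
│↓ ↲│ │       │
│ ╷ ├─┘ ┌─────┤
│↓│ │   │↱ → ↓│
│ │ │ ┌─┘ ┌─╴ │
│↓│ │ │↱ ↑│  ↓│
│ ├─┘ │ ╶─┴─┐ │
│↓│   │↑ ← ↰│↓│
│ │ ┌─┴───╴ │ │
│↓│ │  ↱ → ↑│↓│
│ ╵ └─╴ ┌───┘ │
│↳ → → ↑│    B│
└───────┴─────┘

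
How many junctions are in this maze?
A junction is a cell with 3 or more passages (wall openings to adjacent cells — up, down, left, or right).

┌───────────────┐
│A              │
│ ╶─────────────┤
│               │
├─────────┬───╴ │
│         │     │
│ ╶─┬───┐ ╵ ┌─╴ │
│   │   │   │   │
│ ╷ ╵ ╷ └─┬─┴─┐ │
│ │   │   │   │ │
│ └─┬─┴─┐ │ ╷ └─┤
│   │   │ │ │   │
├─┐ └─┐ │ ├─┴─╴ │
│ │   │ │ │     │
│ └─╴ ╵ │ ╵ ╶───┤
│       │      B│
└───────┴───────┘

Checking each cell for number of passages:

Junctions found (3+ passages):
  (2, 7): 3 passages
  (3, 0): 3 passages
  (3, 7): 3 passages
  (7, 2): 3 passages
  (7, 5): 3 passages
Total junctions: 5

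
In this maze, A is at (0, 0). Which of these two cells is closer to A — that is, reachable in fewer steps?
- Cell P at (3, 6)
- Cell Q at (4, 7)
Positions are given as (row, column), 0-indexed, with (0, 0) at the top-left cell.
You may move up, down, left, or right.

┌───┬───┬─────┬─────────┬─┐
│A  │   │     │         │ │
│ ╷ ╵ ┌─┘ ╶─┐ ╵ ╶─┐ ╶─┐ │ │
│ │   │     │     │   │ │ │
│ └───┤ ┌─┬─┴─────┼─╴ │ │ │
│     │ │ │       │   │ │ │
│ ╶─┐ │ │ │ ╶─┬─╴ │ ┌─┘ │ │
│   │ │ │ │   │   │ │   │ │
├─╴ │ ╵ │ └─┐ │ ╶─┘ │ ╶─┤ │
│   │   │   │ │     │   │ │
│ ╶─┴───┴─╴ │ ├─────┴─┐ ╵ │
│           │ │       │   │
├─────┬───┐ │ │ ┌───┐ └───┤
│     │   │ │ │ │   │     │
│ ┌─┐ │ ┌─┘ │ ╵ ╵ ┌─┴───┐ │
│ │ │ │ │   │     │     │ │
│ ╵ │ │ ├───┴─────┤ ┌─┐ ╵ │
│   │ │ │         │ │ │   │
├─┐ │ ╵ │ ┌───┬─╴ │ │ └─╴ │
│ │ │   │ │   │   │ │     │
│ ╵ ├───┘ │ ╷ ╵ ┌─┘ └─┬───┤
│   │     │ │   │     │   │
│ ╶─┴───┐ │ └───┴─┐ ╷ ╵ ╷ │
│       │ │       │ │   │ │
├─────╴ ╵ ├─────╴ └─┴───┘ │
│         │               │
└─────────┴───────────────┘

Shortest path A → P at (3, 6): 35 steps
Shortest path A → Q at (4, 7): 27 steps

Q is closer (27 steps vs 35 steps).

Path to P:

┌───┬───┬─────┬─────────┬─┐
│A  │   │↱ → ↓│↱ → ↓    │ │
│ ╷ ╵ ┌─┘ ╶─┐ ╵ ╶─┐ ╶─┐ │ │
│↓│   │↱ ↑  │↳ ↑  │↳ ↓│ │ │
│ └───┤ ┌─┬─┴─────┼─╴ │ │ │
│↳ → ↓│↑│ │↓ ← ← ↰│↓ ↲│ │ │
│ ╶─┐ │ │ │ ╶─┬─╴ │ ┌─┘ │ │
│   │↓│↑│ │↳ P│↱ ↑│↓│   │ │
├─╴ │ ╵ │ └─┐ │ ╶─┘ │ ╶─┤ │
│   │↳ ↑│   │ │↑ ← ↲│   │ │
│ ╶─┴───┴─╴ │ ├─────┴─┐ ╵ │
│           │ │       │   │
├─────┬───┐ │ │ ┌───┐ └───┤
│     │   │ │ │ │   │     │
│ ┌─┐ │ ┌─┘ │ ╵ ╵ ┌─┴───┐ │
│ │ │ │ │   │     │     │ │
│ ╵ │ │ ├───┴─────┤ ┌─┐ ╵ │
│   │ │ │         │ │ │   │
├─┐ │ ╵ │ ┌───┬─╴ │ │ └─╴ │
│ │ │   │ │   │   │ │     │
│ ╵ ├───┘ │ ╷ ╵ ┌─┘ └─┬───┤
│   │     │ │   │     │   │
│ ╶─┴───┐ │ └───┴─┐ ╷ ╵ ╷ │
│       │ │       │ │   │ │
├─────╴ ╵ ├─────╴ └─┴───┘ │
│         │               │
└─────────┴───────────────┘

Path to Q:

┌───┬───┬─────┬─────────┬─┐
│A  │   │↱ → ↓│↱ → ↓    │ │
│ ╷ ╵ ┌─┘ ╶─┐ ╵ ╶─┐ ╶─┐ │ │
│↓│   │↱ ↑  │↳ ↑  │↳ ↓│ │ │
│ └───┤ ┌─┬─┴─────┼─╴ │ │ │
│↳ → ↓│↑│ │       │↓ ↲│ │ │
│ ╶─┐ │ │ │ ╶─┬─╴ │ ┌─┘ │ │
│   │↓│↑│ │   │   │↓│   │ │
├─╴ │ ╵ │ └─┐ │ ╶─┘ │ ╶─┤ │
│   │↳ ↑│   │ │Q ← ↲│   │ │
│ ╶─┴───┴─╴ │ ├─────┴─┐ ╵ │
│           │ │       │   │
├─────┬───┐ │ │ ┌───┐ └───┤
│     │   │ │ │ │   │     │
│ ┌─┐ │ ┌─┘ │ ╵ ╵ ┌─┴───┐ │
│ │ │ │ │   │     │     │ │
│ ╵ │ │ ├───┴─────┤ ┌─┐ ╵ │
│   │ │ │         │ │ │   │
├─┐ │ ╵ │ ┌───┬─╴ │ │ └─╴ │
│ │ │   │ │   │   │ │     │
│ ╵ ├───┘ │ ╷ ╵ ┌─┘ └─┬───┤
│   │     │ │   │     │   │
│ ╶─┴───┐ │ └───┴─┐ ╷ ╵ ╷ │
│       │ │       │ │   │ │
├─────╴ ╵ ├─────╴ └─┴───┘ │
│         │               │
└─────────┴───────────────┘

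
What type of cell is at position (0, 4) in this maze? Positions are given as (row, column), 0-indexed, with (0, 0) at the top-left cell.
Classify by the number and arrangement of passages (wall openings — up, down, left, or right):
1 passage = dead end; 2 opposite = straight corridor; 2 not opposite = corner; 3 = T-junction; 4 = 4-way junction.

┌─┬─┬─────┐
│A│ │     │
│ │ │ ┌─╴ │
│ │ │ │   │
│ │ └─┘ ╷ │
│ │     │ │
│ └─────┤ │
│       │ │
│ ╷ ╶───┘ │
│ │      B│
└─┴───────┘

Checking cell at (0, 4):
Number of passages: 2
Cell type: corner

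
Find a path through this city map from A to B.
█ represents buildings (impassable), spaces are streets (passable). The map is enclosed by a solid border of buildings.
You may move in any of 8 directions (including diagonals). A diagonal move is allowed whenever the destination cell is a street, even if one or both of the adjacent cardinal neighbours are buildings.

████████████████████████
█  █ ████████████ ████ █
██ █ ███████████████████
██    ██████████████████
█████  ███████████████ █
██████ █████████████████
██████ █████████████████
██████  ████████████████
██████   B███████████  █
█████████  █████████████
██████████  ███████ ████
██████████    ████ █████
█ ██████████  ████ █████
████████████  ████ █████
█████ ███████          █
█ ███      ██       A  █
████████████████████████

Finding the shortest path from A to B:
Movement: 8-directional
Path length: 12 steps
Directions: left → left → left → left → left → up-left → up-left → up → up-left → up-left → up-left → up-left

Solution:

████████████████████████
█  █ ████████████ ████ █
██ █ ███████████████████
██    ██████████████████
█████  ███████████████ █
██████ █████████████████
██████ █████████████████
██████  ████████████████
██████   B███████████  █
█████████ ↖█████████████
██████████ ↖███████ ████
██████████  ↖ ████ █████
█ ██████████ ↖████ █████
████████████ ↑████ █████
█████ ███████ ↖        █
█ ███      ██  ↖←←←←A  █
████████████████████████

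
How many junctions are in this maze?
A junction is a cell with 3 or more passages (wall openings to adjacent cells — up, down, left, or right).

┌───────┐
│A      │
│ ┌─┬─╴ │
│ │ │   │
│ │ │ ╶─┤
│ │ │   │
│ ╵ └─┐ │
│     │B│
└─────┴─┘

Checking each cell for number of passages:

Junctions found (3+ passages):
  (3, 1): 3 passages
Total junctions: 1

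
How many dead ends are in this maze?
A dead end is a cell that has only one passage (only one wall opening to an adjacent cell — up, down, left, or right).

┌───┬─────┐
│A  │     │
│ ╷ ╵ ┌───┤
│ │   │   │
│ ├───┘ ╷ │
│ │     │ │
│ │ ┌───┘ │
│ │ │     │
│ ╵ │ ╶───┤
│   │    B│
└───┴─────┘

Checking each cell for number of passages:

Dead ends found at positions:
  (0, 4)
  (4, 4)
Total dead ends: 2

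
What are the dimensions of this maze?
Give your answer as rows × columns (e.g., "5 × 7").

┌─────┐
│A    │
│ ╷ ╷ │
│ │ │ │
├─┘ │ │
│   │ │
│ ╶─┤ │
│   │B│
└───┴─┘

Counting the maze dimensions:
Rows (vertical): 4
Columns (horizontal): 3
Dimensions: 4 × 3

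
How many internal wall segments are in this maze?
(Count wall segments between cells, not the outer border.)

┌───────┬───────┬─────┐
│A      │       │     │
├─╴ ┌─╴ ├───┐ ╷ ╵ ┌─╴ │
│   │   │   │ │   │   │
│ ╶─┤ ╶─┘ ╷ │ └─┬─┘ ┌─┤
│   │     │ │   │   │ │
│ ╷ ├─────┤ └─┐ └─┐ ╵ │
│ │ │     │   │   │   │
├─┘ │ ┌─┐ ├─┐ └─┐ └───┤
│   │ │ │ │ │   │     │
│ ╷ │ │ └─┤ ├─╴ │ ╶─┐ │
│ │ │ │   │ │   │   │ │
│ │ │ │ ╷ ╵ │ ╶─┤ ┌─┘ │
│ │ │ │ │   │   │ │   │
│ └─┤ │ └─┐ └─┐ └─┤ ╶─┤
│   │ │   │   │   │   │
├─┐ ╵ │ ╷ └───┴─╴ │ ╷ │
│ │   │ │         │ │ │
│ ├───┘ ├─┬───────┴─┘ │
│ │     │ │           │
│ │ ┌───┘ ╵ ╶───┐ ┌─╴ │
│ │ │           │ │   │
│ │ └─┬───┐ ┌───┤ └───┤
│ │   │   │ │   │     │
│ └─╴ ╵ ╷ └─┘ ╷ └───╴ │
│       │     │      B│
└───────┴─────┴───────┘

Counting internal wall segments:
Total internal walls: 120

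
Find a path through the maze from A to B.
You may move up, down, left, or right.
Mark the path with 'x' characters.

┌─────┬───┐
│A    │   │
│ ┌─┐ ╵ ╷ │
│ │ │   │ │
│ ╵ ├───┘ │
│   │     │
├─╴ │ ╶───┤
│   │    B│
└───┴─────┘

Finding the shortest path through the maze:
Path length: 13 steps
Directions: right → right → down → right → up → right → down → down → left → left → down → right → right

Solution:

┌─────┬───┐
│A x x│x x│
│ ┌─┐ ╵ ╷ │
│ │ │x x│x│
│ ╵ ├───┘ │
│   │x x x│
├─╴ │ ╶───┤
│   │x x B│
└───┴─────┘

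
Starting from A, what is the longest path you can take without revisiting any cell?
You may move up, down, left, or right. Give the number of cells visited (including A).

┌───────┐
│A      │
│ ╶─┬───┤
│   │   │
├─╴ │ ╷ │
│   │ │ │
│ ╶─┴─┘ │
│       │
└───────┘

Finding longest simple path using DFS:
Start: (0, 0)
Longest path visits 13 cells
Path: A → down → right → down → left → down → right → right → right → up → up → left → down

Solution:

┌───────┐
│A      │
│ ╶─┬───┤
│↳ ↓│↓ ↰│
├─╴ │ ╷ │
│↓ ↲│B│↑│
│ ╶─┴─┘ │
│↳ → → ↑│
└───────┘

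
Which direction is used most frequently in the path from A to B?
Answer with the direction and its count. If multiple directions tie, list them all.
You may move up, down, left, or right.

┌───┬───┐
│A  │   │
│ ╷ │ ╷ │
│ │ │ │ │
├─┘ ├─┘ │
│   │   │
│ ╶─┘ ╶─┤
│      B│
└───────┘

Directions: right, down, down, left, down, right, right, right
Counts: {'right': 4, 'down': 3, 'left': 1}
Most common: right (4 times)

Solution:

┌───┬───┐
│A ↓│   │
│ ╷ │ ╷ │
│ │↓│ │ │
├─┘ ├─┘ │
│↓ ↲│   │
│ ╶─┘ ╶─┤
│↳ → → B│
└───────┘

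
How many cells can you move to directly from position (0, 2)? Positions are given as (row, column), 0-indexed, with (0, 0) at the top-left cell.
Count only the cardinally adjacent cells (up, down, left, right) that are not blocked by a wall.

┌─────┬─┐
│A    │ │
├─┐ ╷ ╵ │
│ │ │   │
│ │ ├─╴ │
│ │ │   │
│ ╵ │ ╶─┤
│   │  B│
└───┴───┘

Checking passable neighbors of (0, 2):
Neighbors: (1, 2), (0, 1)
Count: 2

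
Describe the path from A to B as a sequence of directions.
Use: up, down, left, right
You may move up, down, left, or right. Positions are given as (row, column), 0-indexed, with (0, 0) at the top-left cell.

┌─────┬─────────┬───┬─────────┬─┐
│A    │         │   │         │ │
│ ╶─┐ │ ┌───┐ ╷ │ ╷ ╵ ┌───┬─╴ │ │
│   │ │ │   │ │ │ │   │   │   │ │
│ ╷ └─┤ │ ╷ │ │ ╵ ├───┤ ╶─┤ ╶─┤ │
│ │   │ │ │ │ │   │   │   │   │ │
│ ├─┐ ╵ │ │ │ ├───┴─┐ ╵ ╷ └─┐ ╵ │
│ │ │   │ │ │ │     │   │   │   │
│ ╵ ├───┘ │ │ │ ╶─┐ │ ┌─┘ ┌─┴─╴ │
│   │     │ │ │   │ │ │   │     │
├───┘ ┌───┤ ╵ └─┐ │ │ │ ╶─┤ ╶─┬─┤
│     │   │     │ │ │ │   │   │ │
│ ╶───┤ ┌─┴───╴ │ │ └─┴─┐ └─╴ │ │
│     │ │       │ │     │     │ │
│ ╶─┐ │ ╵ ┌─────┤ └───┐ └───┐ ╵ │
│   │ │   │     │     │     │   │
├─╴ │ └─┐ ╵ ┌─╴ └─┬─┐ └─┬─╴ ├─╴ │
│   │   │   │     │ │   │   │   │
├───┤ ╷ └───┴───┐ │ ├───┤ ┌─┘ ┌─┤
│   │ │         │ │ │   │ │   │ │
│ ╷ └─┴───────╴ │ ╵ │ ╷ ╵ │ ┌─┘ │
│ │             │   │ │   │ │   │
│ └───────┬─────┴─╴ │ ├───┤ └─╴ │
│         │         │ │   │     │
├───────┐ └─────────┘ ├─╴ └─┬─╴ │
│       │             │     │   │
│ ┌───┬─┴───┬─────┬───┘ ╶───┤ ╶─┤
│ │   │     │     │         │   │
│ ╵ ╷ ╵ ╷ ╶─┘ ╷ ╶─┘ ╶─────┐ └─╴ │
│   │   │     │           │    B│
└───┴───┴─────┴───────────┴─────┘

Finding the path and converting it to directions:
Path through cells: (0,0) → (1,0) → (1,1) → (2,1) → (2,2) → (3,2) → (3,3) → (2,3) → (1,3) → (0,3) → (0,4) → (0,5) → (0,6) → (0,7) → (1,7) → (2,7) → (2,8) → (1,8) → (0,8) → (0,9) → (1,9) → (1,10) → (0,10) → (0,11) → (0,12) → (0,13) → (0,14) → (1,14) → (1,13) → (2,13) → (2,14) → (3,14) → (3,15) → (4,15) → (4,14) → (4,13) → (5,13) → (5,14) → (6,14) → (7,14) → (7,15) → (8,15) → (8,14) → (9,14) → (9,13) → (10,13) → (11,13) → (11,14) → (11,15) → (12,15) → (12,14) → (13,14) → (13,15) → (14,15)
Directions: down, right, down, right, down, right, up, up, up, right, right, right, right, down, down, right, up, up, right, down, right, up, right, right, right, right, down, left, down, right, down, right, down, left, left, down, right, down, down, right, down, left, down, left, down, down, right, right, down, left, down, right, down

Solution:

┌─────┬─────────┬───┬─────────┬─┐
│A    │↱ → → → ↓│↱ ↓│↱ → → → ↓│ │
│ ╶─┐ │ ┌───┐ ╷ │ ╷ ╵ ┌───┬─╴ │ │
│↳ ↓│ │↑│   │ │↓│↑│↳ ↑│   │↓ ↲│ │
│ ╷ └─┤ │ ╷ │ │ ╵ ├───┤ ╶─┤ ╶─┤ │
│ │↳ ↓│↑│ │ │ │↳ ↑│   │   │↳ ↓│ │
│ ├─┐ ╵ │ │ │ ├───┴─┐ ╵ ╷ └─┐ ╵ │
│ │ │↳ ↑│ │ │ │     │   │   │↳ ↓│
│ ╵ ├───┘ │ │ │ ╶─┐ │ ┌─┘ ┌─┴─╴ │
│   │     │ │ │   │ │ │   │↓ ← ↲│
├───┘ ┌───┤ ╵ └─┐ │ │ │ ╶─┤ ╶─┬─┤
│     │   │     │ │ │ │   │↳ ↓│ │
│ ╶───┤ ┌─┴───╴ │ │ └─┴─┐ └─╴ │ │
│     │ │       │ │     │    ↓│ │
│ ╶─┐ │ ╵ ┌─────┤ └───┐ └───┐ ╵ │
│   │ │   │     │     │     │↳ ↓│
├─╴ │ └─┐ ╵ ┌─╴ └─┬─┐ └─┬─╴ ├─╴ │
│   │   │   │     │ │   │   │↓ ↲│
├───┤ ╷ └───┴───┐ │ ├───┤ ┌─┘ ┌─┤
│   │ │         │ │ │   │ │↓ ↲│ │
│ ╷ └─┴───────╴ │ ╵ │ ╷ ╵ │ ┌─┘ │
│ │             │   │ │   │↓│   │
│ └───────┬─────┴─╴ │ ├───┤ └─╴ │
│         │         │ │   │↳ → ↓│
├───────┐ └─────────┘ ├─╴ └─┬─╴ │
│       │             │     │↓ ↲│
│ ┌───┬─┴───┬─────┬───┘ ╶───┤ ╶─┤
│ │   │     │     │         │↳ ↓│
│ ╵ ╷ ╵ ╷ ╶─┘ ╷ ╶─┘ ╶─────┐ └─╴ │
│   │   │     │           │    B│
└───┴───┴─────┴───────────┴─────┘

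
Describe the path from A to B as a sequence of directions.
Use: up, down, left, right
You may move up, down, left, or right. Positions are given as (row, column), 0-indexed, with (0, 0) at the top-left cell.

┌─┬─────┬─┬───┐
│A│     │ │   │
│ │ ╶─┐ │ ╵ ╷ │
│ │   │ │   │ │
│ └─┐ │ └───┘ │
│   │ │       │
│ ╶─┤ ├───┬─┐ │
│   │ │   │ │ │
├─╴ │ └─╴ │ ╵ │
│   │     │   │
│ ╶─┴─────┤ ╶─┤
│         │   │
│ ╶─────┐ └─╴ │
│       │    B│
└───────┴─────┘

Finding the path and converting it to directions:
Path through cells: (0,0) → (1,0) → (2,0) → (3,0) → (3,1) → (4,1) → (4,0) → (5,0) → (5,1) → (5,2) → (5,3) → (5,4) → (6,4) → (6,5) → (6,6)
Directions: down, down, down, right, down, left, down, right, right, right, right, down, right, right

Solution:

┌─┬─────┬─┬───┐
│A│     │ │   │
│ │ ╶─┐ │ ╵ ╷ │
│↓│   │ │   │ │
│ └─┐ │ └───┘ │
│↓  │ │       │
│ ╶─┤ ├───┬─┐ │
│↳ ↓│ │   │ │ │
├─╴ │ └─╴ │ ╵ │
│↓ ↲│     │   │
│ ╶─┴─────┤ ╶─┤
│↳ → → → ↓│   │
│ ╶─────┐ └─╴ │
│       │↳ → B│
└───────┴─────┘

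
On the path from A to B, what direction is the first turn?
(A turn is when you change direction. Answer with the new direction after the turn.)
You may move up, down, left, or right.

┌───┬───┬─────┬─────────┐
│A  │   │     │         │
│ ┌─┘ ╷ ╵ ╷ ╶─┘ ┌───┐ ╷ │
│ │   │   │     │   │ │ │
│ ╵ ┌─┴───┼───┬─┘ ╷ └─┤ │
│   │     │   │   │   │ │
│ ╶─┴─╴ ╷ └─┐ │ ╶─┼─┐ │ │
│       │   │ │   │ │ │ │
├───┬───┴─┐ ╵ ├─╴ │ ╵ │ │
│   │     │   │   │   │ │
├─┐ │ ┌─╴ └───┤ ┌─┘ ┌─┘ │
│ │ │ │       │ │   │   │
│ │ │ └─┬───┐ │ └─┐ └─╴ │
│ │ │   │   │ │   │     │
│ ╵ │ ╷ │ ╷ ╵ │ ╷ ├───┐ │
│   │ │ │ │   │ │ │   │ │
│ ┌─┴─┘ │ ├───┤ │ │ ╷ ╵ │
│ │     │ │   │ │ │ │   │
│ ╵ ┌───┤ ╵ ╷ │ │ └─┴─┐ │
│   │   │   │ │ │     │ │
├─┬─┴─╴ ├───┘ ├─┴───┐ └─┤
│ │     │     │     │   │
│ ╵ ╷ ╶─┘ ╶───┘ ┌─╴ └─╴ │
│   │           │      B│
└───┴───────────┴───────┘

Directions: down, down, right, up, right, up, right, down, right, up, right, down, right, right, up, right, right, right, right, down, down, down, down, down, down, left, left, up, up, right, up, up, left, up, left, down, left, down, right, down, left, down, down, right, down, down, down, right, right, down, right, down
First turn direction: right

Solution:

┌───┬───┬─────┬─────────┐
│A  │↱ ↓│↱ ↓  │↱ → → → ↓│
│ ┌─┘ ╷ ╵ ╷ ╶─┘ ┌───┐ ╷ │
│↓│↱ ↑│↳ ↑│↳ → ↑│↓ ↰│ │↓│
│ ╵ ┌─┴───┼───┬─┘ ╷ └─┤ │
│↳ ↑│     │   │↓ ↲│↑ ↰│↓│
│ ╶─┴─╴ ╷ └─┐ │ ╶─┼─┐ │ │
│       │   │ │↳ ↓│ │↑│↓│
├───┬───┴─┐ ╵ ├─╴ │ ╵ │ │
│   │     │   │↓ ↲│↱ ↑│↓│
├─┐ │ ┌─╴ └───┤ ┌─┘ ┌─┘ │
│ │ │ │       │↓│  ↑│  ↓│
│ │ │ └─┬───┐ │ └─┐ └─╴ │
│ │ │   │   │ │↳ ↓│↑ ← ↲│
│ ╵ │ ╷ │ ╷ ╵ │ ╷ ├───┐ │
│   │ │ │ │   │ │↓│   │ │
│ ┌─┴─┘ │ ├───┤ │ │ ╷ ╵ │
│ │     │ │   │ │↓│ │   │
│ ╵ ┌───┤ ╵ ╷ │ │ └─┴─┐ │
│   │   │   │ │ │↳ → ↓│ │
├─┬─┴─╴ ├───┘ ├─┴───┐ └─┤
│ │     │     │     │↳ ↓│
│ ╵ ╷ ╶─┘ ╶───┘ ┌─╴ └─╴ │
│   │           │      B│
└───┴───────────┴───────┘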